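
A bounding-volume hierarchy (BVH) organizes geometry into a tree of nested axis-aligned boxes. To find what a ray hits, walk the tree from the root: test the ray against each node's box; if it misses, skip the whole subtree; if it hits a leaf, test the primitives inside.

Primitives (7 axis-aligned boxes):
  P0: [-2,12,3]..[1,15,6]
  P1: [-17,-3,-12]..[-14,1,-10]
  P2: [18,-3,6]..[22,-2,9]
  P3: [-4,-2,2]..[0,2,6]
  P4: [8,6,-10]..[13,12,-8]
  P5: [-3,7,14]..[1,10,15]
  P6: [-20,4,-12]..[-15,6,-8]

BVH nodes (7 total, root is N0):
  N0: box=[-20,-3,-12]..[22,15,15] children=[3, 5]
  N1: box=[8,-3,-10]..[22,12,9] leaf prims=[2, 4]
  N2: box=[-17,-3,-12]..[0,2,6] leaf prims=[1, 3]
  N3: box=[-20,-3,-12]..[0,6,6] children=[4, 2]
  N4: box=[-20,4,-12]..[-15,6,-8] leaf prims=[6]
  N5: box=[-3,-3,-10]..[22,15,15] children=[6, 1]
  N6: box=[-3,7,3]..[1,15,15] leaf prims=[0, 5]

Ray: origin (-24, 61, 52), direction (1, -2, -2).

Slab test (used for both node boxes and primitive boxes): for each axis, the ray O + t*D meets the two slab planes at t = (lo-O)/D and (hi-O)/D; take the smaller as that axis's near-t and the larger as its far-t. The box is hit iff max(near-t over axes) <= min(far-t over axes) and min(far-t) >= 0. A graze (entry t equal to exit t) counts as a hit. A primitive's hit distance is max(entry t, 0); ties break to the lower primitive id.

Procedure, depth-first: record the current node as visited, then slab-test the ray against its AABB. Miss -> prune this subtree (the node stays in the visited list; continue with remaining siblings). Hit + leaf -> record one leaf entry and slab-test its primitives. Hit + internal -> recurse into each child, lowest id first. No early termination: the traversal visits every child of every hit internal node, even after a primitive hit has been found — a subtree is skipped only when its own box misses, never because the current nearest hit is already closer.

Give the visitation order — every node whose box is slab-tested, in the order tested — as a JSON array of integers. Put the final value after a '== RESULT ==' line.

Walk:
N0 x:[4,46] y:[23,32] z:[37/2,32] -> hit [23,32], descend [3, 5]
  N3 x:[4,24] y:[55/2,32] z:[23,32] -> miss, prune
  N5 x:[21,46] y:[23,32] z:[37/2,31] -> hit [23,31], descend [1, 6]
    N1 x:[32,46] y:[49/2,32] z:[43/2,31] -> miss, prune
    N6 x:[21,25] y:[23,27] z:[37/2,49/2] -> hit [23,49/2] leaf, test {P0@t=23, P5(miss)}

5 AABB tests over nodes [0, 3, 5, 1, 6]; 1 leaf entered; closest P0.

== RESULT ==
[0, 3, 5, 1, 6]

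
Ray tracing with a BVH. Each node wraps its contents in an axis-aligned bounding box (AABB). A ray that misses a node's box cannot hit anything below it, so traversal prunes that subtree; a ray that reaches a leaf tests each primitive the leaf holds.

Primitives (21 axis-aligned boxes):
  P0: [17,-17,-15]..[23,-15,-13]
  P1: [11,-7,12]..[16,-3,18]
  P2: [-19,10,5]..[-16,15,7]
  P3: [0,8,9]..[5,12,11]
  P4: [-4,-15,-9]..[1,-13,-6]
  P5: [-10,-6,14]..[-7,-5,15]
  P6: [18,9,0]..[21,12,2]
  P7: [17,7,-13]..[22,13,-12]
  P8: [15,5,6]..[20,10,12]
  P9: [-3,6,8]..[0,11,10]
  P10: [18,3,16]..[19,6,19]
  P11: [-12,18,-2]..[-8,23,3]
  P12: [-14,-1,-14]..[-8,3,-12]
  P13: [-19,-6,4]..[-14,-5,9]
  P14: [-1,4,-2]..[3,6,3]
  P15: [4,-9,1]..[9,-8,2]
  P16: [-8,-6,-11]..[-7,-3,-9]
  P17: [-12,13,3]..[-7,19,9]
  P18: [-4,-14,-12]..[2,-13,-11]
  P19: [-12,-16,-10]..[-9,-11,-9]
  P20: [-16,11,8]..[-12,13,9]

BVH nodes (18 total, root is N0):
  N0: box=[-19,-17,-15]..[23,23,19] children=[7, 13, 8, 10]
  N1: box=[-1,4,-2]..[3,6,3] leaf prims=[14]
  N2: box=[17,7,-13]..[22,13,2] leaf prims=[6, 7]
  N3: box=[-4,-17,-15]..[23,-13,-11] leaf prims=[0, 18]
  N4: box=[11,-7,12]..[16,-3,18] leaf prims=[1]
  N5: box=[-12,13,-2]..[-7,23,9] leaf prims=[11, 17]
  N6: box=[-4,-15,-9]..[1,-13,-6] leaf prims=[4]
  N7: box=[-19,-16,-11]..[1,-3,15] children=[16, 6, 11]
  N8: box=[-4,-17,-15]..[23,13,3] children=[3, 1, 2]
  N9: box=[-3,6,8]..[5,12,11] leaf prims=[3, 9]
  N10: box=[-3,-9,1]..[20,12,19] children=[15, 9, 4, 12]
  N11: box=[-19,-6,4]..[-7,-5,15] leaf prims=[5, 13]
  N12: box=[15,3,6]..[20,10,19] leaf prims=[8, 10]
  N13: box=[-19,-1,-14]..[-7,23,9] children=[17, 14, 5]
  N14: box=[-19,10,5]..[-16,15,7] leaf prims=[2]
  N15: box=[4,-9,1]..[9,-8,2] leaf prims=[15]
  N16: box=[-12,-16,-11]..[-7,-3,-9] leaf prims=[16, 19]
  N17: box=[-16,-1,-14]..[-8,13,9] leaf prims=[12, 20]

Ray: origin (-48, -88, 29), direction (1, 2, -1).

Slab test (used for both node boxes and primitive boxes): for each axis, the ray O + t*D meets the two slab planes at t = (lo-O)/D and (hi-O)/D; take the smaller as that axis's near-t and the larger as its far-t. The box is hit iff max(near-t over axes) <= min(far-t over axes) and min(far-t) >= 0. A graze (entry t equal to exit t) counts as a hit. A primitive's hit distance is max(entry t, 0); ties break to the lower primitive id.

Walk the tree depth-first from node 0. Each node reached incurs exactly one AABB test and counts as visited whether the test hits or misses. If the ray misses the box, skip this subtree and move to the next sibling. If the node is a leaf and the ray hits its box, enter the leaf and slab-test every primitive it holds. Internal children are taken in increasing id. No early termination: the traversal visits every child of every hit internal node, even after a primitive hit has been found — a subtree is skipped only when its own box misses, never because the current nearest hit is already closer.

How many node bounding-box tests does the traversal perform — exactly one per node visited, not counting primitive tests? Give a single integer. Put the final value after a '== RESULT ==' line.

Traverse from the root:
N0 x:[29,71] y:[71/2,111/2] z:[10,44] -> hit [71/2,44], descend [7, 8, 10, 13]
  N7 x:[29,49] y:[36,85/2] z:[14,40] -> hit [36,40], descend [6, 11, 16]
    N6 x:[44,49] y:[73/2,75/2] z:[35,38] -> miss, prune
    N11 x:[29,41] y:[41,83/2] z:[14,25] -> miss, prune
    N16 x:[36,41] y:[36,85/2] z:[38,40] -> hit [38,40] leaf, test {P16(miss), P19@t=38}
  N8 x:[44,71] y:[71/2,101/2] z:[26,44] -> hit [44,44], descend [1, 2, 3]
    N1 x:[47,51] y:[46,47] z:[26,31] -> miss, prune
    N2 x:[65,70] y:[95/2,101/2] z:[27,42] -> miss, prune
    N3 x:[44,71] y:[71/2,75/2] z:[40,44] -> miss, prune
  N10 x:[45,68] y:[79/2,50] z:[10,28] -> miss, prune
  N13 x:[29,41] y:[87/2,111/2] z:[20,43] -> miss, prune

11 AABB tests over nodes [0, 7, 6, 11, 16, 8, 1, 2, 3, 10, 13]; 1 leaf entered; closest P19.

== RESULT ==
11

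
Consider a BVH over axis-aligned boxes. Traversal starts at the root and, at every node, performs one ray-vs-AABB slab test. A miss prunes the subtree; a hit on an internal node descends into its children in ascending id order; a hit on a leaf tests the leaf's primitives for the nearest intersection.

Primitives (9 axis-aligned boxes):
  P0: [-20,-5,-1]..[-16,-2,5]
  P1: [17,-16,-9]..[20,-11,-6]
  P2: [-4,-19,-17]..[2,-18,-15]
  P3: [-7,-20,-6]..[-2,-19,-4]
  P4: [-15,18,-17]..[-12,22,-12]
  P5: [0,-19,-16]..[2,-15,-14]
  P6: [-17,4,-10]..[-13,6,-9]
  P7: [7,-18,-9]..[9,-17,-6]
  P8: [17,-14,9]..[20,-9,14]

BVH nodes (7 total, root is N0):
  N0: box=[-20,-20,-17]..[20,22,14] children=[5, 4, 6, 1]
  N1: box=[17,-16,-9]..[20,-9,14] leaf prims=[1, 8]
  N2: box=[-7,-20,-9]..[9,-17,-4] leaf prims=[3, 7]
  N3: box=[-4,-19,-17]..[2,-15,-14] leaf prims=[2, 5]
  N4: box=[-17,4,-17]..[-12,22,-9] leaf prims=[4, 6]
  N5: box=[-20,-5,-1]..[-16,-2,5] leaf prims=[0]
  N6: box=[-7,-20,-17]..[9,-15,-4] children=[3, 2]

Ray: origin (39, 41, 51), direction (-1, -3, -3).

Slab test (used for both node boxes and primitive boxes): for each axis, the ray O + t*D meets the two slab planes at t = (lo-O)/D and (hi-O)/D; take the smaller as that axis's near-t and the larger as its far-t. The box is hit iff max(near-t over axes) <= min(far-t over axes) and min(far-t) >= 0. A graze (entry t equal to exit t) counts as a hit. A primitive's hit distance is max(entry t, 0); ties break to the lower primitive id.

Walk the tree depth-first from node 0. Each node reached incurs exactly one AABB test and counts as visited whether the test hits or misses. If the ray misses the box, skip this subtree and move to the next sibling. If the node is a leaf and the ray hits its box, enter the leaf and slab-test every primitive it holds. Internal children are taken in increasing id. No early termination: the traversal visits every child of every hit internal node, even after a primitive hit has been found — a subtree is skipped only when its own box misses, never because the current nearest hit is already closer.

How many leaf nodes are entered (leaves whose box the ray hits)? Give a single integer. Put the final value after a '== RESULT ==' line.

Trace the traversal:
N0 x:[19,59] y:[19/3,61/3] z:[37/3,68/3] -> hit [19,61/3], descend [1, 4, 5, 6]
  N1 x:[19,22] y:[50/3,19] z:[37/3,20] -> hit [19,19] leaf, test {P1@t=19, P8(miss)}
  N4 x:[51,56] y:[19/3,37/3] z:[20,68/3] -> miss, prune
  N5 x:[55,59] y:[43/3,46/3] z:[46/3,52/3] -> miss, prune
  N6 x:[30,46] y:[56/3,61/3] z:[55/3,68/3] -> miss, prune

Summary -> nodes [0, 1, 4, 5, 6]; box-tests=5; leaf-entries=1; first=P1

== RESULT ==
1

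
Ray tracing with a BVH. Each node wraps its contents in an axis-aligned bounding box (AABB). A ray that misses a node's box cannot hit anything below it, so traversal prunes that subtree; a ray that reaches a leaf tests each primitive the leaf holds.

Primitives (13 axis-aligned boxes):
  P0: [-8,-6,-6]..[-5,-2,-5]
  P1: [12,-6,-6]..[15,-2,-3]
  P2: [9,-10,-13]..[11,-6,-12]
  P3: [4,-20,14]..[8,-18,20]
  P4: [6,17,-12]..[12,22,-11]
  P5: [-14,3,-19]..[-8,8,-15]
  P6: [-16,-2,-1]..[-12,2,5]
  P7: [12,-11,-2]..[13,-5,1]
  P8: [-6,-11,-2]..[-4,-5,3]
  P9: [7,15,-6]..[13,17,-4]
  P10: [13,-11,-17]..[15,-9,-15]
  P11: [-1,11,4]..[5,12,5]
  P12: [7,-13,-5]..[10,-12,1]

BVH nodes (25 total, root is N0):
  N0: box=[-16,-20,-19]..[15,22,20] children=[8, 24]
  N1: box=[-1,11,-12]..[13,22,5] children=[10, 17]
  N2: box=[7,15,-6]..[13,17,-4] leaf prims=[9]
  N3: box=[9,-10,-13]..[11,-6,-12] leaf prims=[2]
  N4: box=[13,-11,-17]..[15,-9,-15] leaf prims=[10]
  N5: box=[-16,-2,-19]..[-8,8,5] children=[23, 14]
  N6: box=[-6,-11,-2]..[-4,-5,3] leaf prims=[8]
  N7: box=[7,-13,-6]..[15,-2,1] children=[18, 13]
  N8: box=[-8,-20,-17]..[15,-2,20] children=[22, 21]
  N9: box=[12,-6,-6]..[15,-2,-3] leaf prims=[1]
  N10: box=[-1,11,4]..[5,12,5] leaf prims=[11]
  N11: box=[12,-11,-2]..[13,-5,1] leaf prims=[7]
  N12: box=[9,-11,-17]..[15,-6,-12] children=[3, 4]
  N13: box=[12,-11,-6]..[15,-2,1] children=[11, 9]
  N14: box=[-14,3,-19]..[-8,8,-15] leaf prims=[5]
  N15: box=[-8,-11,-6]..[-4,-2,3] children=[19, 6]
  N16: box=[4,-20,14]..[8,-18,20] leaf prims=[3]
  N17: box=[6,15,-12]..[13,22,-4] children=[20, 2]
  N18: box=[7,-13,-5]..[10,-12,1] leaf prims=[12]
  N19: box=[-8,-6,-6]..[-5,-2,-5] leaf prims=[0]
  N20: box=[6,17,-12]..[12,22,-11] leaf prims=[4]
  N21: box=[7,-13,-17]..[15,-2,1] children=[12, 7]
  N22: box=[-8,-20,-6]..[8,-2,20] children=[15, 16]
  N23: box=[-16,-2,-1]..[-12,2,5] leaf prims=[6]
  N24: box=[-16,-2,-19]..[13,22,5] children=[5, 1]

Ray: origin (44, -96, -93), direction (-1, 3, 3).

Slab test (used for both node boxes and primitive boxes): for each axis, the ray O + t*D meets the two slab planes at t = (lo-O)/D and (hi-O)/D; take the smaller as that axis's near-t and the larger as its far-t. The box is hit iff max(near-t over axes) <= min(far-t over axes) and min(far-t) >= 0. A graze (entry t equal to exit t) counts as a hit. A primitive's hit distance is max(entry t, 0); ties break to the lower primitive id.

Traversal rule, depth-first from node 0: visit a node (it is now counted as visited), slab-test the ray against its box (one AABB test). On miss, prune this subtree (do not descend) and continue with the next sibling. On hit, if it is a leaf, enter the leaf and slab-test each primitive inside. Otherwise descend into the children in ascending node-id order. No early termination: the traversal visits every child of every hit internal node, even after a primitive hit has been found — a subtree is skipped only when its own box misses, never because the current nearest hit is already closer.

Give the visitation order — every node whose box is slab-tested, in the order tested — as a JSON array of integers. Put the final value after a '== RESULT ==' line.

Traverse from the root:
N0 x:[29,60] y:[76/3,118/3] z:[74/3,113/3] -> hit [29,113/3], descend [8, 24]
  N8 x:[29,52] y:[76/3,94/3] z:[76/3,113/3] -> hit [29,94/3], descend [21, 22]
    N21 x:[29,37] y:[83/3,94/3] z:[76/3,94/3] -> hit [29,94/3], descend [7, 12]
      N7 x:[29,37] y:[83/3,94/3] z:[29,94/3] -> hit [29,94/3], descend [13, 18]
        N13 x:[29,32] y:[85/3,94/3] z:[29,94/3] -> hit [29,94/3], descend [9, 11]
          N9 x:[29,32] y:[30,94/3] z:[29,30] -> hit [30,30] leaf, test {P1@t=30}
          N11 x:[31,32] y:[85/3,91/3] z:[91/3,94/3] -> miss, prune
        N18 x:[34,37] y:[83/3,28] z:[88/3,94/3] -> miss, prune
      N12 x:[29,35] y:[85/3,30] z:[76/3,27] -> miss, prune
    N22 x:[36,52] y:[76/3,94/3] z:[29,113/3] -> miss, prune
  N24 x:[31,60] y:[94/3,118/3] z:[74/3,98/3] -> hit [94/3,98/3], descend [1, 5]
    N1 x:[31,45] y:[107/3,118/3] z:[27,98/3] -> miss, prune
    N5 x:[52,60] y:[94/3,104/3] z:[74/3,98/3] -> miss, prune

Summary -> nodes [0, 8, 21, 7, 13, 9, 11, 18, 12, 22, 24, 1, 5]; box-tests=13; leaf-entries=1; first=P1

== RESULT ==
[0, 8, 21, 7, 13, 9, 11, 18, 12, 22, 24, 1, 5]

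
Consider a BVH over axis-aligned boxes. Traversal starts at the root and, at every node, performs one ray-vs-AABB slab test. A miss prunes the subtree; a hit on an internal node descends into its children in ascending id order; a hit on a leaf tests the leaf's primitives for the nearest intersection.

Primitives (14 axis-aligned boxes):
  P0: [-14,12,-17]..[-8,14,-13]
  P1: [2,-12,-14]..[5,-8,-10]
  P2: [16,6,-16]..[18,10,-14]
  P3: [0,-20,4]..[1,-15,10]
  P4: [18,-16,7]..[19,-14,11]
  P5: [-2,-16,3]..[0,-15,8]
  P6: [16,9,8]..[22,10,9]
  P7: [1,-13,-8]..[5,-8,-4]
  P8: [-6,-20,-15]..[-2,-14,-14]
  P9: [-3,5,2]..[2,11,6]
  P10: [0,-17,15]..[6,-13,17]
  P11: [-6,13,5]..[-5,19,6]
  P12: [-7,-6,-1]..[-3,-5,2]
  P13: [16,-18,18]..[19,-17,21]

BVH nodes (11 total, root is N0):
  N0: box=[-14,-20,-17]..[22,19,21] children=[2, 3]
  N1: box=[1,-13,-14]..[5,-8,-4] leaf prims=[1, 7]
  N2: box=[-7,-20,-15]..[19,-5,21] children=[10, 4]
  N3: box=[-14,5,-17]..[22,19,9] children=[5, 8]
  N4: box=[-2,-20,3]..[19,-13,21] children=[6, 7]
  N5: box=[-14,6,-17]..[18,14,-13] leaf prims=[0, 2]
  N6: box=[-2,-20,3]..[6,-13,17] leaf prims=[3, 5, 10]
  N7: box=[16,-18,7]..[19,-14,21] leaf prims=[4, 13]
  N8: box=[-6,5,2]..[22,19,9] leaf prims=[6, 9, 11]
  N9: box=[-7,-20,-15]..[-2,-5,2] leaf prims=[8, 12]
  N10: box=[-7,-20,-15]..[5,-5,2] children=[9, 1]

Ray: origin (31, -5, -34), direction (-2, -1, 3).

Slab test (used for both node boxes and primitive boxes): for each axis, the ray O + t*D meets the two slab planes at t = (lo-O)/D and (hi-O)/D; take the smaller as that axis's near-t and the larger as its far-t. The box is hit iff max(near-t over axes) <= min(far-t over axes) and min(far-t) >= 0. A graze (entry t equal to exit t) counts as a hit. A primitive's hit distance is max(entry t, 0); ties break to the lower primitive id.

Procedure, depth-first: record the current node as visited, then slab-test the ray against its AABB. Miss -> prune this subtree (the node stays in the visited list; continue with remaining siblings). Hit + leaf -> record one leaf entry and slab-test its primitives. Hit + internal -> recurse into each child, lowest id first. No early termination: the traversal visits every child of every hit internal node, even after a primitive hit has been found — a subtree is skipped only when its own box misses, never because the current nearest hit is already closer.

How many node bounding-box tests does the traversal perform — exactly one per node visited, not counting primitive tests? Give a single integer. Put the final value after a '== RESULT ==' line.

Walk:
N0 x:[9/2,45/2] y:[-24,15] z:[17/3,55/3] -> hit [17/3,15], descend [2, 3]
  N2 x:[6,19] y:[0,15] z:[19/3,55/3] -> hit [19/3,15], descend [4, 10]
    N4 x:[6,33/2] y:[8,15] z:[37/3,55/3] -> hit [37/3,15], descend [6, 7]
      N6 x:[25/2,33/2] y:[8,15] z:[37/3,17] -> hit [25/2,15] leaf, test {P3(miss), P5(miss), P10(miss)}
      N7 x:[6,15/2] y:[9,13] z:[41/3,55/3] -> miss, prune
    N10 x:[13,19] y:[0,15] z:[19/3,12] -> miss, prune
  N3 x:[9/2,45/2] y:[-24,-10] z:[17/3,43/3] -> miss, prune

order=[0, 2, 4, 6, 7, 10, 3]  |boxes|=7  |leaves|=1  hit=miss

== RESULT ==
7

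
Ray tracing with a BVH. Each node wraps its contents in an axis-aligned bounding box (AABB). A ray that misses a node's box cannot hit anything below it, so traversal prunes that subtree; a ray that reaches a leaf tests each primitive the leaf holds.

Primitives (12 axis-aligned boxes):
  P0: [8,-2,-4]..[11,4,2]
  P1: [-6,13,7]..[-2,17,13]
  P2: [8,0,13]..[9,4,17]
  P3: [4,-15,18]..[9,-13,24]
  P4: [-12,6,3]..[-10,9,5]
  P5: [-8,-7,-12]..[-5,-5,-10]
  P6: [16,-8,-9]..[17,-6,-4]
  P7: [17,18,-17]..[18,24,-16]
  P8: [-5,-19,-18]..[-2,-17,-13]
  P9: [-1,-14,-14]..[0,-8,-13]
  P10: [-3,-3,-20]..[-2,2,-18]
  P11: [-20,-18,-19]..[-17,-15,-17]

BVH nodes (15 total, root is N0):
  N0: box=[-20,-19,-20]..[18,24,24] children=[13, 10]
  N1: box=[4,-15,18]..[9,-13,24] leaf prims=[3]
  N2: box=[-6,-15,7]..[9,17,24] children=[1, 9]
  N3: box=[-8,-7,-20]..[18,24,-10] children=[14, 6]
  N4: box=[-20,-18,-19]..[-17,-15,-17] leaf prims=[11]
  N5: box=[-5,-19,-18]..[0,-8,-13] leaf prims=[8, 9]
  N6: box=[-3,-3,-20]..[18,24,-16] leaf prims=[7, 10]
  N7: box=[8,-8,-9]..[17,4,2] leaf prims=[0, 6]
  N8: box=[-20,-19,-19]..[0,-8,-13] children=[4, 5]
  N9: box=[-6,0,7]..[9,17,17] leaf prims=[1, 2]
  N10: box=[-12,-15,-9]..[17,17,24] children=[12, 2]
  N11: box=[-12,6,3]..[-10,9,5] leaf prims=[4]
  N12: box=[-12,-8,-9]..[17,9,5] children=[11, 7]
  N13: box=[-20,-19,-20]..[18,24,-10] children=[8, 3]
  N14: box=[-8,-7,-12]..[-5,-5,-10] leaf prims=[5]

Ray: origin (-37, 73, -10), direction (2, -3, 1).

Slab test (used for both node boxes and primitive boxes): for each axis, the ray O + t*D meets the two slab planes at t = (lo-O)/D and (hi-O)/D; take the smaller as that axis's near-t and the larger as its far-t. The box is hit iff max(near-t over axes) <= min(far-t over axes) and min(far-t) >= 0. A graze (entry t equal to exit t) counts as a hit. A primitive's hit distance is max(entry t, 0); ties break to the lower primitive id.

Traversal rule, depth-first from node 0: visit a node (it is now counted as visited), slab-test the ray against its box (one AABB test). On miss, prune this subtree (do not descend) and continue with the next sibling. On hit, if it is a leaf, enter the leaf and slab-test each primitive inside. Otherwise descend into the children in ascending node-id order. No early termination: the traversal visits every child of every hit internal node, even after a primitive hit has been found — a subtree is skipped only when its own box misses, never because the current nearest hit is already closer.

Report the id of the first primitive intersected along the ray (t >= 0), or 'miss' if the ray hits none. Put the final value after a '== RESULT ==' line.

Walk:
N0 x:[17/2,55/2] y:[49/3,92/3] z:[-10,34] -> hit [49/3,55/2], descend [10, 13]
  N10 x:[25/2,27] y:[56/3,88/3] z:[1,34] -> hit [56/3,27], descend [2, 12]
    N2 x:[31/2,23] y:[56/3,88/3] z:[17,34] -> hit [56/3,23], descend [1, 9]
      N1 x:[41/2,23] y:[86/3,88/3] z:[28,34] -> miss, prune
      N9 x:[31/2,23] y:[56/3,73/3] z:[17,27] -> hit [56/3,23] leaf, test {P1(miss), P2@t=23}
    N12 x:[25/2,27] y:[64/3,27] z:[1,15] -> miss, prune
  N13 x:[17/2,55/2] y:[49/3,92/3] z:[-10,0] -> miss, prune

Visited [0, 10, 2, 1, 9, 12, 13]. Tests: 7 box, 1 leaf. Nearest: P2.

== RESULT ==
2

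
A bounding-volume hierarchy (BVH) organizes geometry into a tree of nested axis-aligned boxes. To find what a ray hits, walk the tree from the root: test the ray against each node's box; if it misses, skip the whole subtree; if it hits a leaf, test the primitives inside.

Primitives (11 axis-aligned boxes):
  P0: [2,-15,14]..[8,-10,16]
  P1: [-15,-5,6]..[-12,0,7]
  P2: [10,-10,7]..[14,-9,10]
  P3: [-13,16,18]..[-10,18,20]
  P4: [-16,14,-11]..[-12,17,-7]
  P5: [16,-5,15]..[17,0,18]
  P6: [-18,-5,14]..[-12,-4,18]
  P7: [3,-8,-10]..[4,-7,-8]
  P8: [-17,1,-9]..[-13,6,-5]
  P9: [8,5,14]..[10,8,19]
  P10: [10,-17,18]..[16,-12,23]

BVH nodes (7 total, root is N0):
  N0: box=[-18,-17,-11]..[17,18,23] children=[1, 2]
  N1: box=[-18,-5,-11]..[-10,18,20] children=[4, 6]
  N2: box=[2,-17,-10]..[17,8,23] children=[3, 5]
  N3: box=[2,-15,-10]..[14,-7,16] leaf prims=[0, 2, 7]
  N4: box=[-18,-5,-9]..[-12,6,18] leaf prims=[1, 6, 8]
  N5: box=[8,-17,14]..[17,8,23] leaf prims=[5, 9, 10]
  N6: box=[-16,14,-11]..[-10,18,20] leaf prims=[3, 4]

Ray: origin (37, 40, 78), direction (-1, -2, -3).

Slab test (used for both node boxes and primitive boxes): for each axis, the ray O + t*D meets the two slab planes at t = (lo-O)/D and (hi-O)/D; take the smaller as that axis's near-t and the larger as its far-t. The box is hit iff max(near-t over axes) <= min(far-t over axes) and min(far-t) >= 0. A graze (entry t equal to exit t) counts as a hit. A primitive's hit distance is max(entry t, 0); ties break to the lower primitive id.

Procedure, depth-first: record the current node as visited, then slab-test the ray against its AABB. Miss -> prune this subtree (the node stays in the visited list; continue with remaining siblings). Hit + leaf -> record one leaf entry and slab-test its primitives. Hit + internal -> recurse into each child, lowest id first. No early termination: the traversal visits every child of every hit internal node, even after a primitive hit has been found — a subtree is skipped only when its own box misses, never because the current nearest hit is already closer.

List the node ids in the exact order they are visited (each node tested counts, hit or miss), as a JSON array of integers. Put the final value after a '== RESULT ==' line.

Trace the traversal:
N0 x:[20,55] y:[11,57/2] z:[55/3,89/3] -> hit [20,57/2], descend [1, 2]
  N1 x:[47,55] y:[11,45/2] z:[58/3,89/3] -> miss, prune
  N2 x:[20,35] y:[16,57/2] z:[55/3,88/3] -> hit [20,57/2], descend [3, 5]
    N3 x:[23,35] y:[47/2,55/2] z:[62/3,88/3] -> hit [47/2,55/2] leaf, test {P0(miss), P2(miss), P7(miss)}
    N5 x:[20,29] y:[16,57/2] z:[55/3,64/3] -> hit [20,64/3] leaf, test {P5@t=20, P9(miss), P10(miss)}

Visited [0, 1, 2, 3, 5]. Tests: 5 box, 2 leaf. Nearest: P5.

== RESULT ==
[0, 1, 2, 3, 5]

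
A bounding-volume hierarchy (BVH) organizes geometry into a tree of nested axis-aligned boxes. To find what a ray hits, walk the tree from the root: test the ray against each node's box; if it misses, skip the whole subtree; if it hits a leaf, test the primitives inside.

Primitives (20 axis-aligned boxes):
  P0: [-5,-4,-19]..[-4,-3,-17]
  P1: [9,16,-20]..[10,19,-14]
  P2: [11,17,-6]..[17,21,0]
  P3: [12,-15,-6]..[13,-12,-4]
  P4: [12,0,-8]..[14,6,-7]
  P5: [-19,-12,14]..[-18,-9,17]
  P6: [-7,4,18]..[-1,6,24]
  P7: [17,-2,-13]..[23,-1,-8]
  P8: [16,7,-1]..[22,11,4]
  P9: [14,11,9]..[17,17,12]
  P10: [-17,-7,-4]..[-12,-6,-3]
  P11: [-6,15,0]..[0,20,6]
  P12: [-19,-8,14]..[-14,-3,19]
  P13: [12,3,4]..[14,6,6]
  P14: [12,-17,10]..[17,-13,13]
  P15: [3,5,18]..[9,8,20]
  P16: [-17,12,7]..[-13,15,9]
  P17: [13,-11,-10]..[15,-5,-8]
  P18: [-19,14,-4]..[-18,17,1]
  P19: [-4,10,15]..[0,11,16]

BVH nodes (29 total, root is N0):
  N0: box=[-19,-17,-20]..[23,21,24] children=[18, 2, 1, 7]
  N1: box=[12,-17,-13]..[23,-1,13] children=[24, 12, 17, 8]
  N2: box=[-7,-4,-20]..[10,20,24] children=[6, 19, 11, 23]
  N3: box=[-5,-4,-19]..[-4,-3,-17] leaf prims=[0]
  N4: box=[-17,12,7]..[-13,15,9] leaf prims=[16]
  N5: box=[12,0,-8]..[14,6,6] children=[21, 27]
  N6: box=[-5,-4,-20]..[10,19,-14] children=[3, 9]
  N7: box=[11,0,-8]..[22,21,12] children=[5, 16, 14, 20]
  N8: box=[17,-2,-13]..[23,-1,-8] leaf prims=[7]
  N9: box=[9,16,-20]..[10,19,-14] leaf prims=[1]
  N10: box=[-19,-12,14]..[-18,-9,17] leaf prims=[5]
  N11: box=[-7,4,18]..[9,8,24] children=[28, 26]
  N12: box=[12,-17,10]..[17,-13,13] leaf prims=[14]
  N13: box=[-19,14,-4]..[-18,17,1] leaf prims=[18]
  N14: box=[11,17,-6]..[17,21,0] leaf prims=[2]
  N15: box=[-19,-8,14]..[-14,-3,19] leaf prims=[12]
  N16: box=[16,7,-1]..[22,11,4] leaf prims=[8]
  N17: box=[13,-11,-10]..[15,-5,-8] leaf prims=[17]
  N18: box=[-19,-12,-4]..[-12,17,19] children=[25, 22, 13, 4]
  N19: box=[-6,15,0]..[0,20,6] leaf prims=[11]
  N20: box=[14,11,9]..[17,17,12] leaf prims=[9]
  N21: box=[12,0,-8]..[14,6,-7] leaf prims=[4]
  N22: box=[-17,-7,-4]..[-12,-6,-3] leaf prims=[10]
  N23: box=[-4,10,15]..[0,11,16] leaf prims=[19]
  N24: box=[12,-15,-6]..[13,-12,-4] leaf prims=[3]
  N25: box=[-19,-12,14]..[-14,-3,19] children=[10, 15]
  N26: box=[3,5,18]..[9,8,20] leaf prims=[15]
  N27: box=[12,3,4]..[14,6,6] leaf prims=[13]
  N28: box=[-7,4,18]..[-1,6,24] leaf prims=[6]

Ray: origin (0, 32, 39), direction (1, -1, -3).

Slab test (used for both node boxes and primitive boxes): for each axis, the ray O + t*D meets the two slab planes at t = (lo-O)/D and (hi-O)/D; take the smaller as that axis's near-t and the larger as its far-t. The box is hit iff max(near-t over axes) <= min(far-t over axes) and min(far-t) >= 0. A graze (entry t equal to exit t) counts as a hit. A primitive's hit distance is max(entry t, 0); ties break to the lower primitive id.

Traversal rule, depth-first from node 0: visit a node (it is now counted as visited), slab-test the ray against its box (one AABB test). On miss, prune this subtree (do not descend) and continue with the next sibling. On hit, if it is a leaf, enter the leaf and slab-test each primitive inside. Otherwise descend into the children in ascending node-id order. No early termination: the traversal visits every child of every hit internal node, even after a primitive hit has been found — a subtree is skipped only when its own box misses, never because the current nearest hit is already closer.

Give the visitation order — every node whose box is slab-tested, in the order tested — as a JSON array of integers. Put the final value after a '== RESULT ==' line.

Trace the traversal:
N0 x:[-19,23] y:[11,49] z:[5,59/3] -> hit [11,59/3], descend [1, 2, 7, 18]
  N1 x:[12,23] y:[33,49] z:[26/3,52/3] -> miss, prune
  N2 x:[-7,10] y:[12,36] z:[5,59/3] -> miss, prune
  N7 x:[11,22] y:[11,32] z:[9,47/3] -> hit [11,47/3], descend [5, 14, 16, 20]
    N5 x:[12,14] y:[26,32] z:[11,47/3] -> miss, prune
    N14 x:[11,17] y:[11,15] z:[13,15] -> hit [13,15] leaf, test {P2@t=13}
    N16 x:[16,22] y:[21,25] z:[35/3,40/3] -> miss, prune
    N20 x:[14,17] y:[15,21] z:[9,10] -> miss, prune
  N18 x:[-19,-12] y:[15,44] z:[20/3,43/3] -> miss, prune

order=[0, 1, 2, 7, 5, 14, 16, 20, 18]  |boxes|=9  |leaves|=1  hit=P2

== RESULT ==
[0, 1, 2, 7, 5, 14, 16, 20, 18]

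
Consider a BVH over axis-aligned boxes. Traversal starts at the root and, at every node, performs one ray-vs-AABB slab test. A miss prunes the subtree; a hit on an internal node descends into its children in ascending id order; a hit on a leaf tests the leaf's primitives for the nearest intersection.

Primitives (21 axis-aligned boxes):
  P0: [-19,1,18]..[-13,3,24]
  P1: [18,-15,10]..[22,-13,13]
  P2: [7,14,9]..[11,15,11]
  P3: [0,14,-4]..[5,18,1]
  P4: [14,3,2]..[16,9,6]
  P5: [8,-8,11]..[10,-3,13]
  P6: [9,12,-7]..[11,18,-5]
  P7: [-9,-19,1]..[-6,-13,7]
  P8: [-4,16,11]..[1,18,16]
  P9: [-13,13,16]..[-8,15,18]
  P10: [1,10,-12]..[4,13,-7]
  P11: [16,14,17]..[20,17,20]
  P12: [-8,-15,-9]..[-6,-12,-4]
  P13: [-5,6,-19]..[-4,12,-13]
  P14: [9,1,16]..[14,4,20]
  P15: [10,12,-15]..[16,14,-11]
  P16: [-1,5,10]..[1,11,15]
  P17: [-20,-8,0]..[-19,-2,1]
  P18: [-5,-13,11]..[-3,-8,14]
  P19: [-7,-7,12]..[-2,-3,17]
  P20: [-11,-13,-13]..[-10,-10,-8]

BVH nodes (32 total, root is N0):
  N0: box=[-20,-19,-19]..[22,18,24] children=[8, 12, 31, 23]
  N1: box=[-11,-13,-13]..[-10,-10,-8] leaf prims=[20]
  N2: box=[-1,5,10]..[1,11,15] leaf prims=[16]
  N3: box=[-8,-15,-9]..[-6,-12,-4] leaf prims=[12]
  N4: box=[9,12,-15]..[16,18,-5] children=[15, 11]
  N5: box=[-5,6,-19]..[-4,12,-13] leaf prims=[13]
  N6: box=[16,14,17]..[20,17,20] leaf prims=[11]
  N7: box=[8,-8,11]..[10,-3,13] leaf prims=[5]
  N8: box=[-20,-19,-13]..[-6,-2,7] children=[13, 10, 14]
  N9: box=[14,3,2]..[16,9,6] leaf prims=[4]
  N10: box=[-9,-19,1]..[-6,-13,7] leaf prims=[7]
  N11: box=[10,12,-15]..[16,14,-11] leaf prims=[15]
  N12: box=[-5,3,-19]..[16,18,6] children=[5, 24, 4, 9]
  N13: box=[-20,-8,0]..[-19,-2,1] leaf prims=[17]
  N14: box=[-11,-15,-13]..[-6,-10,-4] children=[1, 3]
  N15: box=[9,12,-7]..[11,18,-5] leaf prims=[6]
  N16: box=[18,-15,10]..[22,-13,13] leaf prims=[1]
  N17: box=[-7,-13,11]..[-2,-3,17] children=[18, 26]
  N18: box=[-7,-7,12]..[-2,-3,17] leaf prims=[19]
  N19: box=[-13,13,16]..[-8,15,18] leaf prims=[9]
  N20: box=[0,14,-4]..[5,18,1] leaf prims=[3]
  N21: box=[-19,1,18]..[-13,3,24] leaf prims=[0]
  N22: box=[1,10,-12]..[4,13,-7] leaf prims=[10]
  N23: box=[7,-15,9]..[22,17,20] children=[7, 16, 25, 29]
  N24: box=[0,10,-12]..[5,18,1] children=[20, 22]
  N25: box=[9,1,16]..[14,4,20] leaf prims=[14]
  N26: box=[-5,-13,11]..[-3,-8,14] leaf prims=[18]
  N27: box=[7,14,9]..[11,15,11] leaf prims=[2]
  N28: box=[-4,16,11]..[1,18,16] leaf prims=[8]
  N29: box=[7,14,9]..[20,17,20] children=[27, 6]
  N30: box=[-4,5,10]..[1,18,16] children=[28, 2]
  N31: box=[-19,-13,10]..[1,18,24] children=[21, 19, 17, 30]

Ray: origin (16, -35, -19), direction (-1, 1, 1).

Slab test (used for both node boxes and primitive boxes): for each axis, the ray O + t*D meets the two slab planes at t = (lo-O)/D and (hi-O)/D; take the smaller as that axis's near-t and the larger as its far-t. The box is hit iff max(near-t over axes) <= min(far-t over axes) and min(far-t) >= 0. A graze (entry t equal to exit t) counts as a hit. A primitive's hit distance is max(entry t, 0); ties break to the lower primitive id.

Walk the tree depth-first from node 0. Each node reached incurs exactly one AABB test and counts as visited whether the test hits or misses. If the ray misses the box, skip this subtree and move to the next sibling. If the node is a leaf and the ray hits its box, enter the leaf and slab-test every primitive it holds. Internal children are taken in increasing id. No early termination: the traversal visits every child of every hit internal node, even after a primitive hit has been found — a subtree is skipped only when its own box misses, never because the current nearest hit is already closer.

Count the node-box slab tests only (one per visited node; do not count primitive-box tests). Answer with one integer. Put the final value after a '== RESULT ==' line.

Walk:
N0 x:[-6,36] y:[16,53] z:[0,43] -> hit [16,36], descend [8, 12, 23, 31]
  N8 x:[22,36] y:[16,33] z:[6,26] -> hit [22,26], descend [10, 13, 14]
    N10 x:[22,25] y:[16,22] z:[20,26] -> hit [22,22] leaf, test {P7@t=22}
    N13 x:[35,36] y:[27,33] z:[19,20] -> miss, prune
    N14 x:[22,27] y:[20,25] z:[6,15] -> miss, prune
  N12 x:[0,21] y:[38,53] z:[0,25] -> miss, prune
  N23 x:[-6,9] y:[20,52] z:[28,39] -> miss, prune
  N31 x:[15,35] y:[22,53] z:[29,43] -> hit [29,35], descend [17, 19, 21, 30]
    N17 x:[18,23] y:[22,32] z:[30,36] -> miss, prune
    N19 x:[24,29] y:[48,50] z:[35,37] -> miss, prune
    N21 x:[29,35] y:[36,38] z:[37,43] -> miss, prune
    N30 x:[15,20] y:[40,53] z:[29,35] -> miss, prune

Visited [0, 8, 10, 13, 14, 12, 23, 31, 17, 19, 21, 30]. Tests: 12 box, 1 leaf. Nearest: P7.

== RESULT ==
12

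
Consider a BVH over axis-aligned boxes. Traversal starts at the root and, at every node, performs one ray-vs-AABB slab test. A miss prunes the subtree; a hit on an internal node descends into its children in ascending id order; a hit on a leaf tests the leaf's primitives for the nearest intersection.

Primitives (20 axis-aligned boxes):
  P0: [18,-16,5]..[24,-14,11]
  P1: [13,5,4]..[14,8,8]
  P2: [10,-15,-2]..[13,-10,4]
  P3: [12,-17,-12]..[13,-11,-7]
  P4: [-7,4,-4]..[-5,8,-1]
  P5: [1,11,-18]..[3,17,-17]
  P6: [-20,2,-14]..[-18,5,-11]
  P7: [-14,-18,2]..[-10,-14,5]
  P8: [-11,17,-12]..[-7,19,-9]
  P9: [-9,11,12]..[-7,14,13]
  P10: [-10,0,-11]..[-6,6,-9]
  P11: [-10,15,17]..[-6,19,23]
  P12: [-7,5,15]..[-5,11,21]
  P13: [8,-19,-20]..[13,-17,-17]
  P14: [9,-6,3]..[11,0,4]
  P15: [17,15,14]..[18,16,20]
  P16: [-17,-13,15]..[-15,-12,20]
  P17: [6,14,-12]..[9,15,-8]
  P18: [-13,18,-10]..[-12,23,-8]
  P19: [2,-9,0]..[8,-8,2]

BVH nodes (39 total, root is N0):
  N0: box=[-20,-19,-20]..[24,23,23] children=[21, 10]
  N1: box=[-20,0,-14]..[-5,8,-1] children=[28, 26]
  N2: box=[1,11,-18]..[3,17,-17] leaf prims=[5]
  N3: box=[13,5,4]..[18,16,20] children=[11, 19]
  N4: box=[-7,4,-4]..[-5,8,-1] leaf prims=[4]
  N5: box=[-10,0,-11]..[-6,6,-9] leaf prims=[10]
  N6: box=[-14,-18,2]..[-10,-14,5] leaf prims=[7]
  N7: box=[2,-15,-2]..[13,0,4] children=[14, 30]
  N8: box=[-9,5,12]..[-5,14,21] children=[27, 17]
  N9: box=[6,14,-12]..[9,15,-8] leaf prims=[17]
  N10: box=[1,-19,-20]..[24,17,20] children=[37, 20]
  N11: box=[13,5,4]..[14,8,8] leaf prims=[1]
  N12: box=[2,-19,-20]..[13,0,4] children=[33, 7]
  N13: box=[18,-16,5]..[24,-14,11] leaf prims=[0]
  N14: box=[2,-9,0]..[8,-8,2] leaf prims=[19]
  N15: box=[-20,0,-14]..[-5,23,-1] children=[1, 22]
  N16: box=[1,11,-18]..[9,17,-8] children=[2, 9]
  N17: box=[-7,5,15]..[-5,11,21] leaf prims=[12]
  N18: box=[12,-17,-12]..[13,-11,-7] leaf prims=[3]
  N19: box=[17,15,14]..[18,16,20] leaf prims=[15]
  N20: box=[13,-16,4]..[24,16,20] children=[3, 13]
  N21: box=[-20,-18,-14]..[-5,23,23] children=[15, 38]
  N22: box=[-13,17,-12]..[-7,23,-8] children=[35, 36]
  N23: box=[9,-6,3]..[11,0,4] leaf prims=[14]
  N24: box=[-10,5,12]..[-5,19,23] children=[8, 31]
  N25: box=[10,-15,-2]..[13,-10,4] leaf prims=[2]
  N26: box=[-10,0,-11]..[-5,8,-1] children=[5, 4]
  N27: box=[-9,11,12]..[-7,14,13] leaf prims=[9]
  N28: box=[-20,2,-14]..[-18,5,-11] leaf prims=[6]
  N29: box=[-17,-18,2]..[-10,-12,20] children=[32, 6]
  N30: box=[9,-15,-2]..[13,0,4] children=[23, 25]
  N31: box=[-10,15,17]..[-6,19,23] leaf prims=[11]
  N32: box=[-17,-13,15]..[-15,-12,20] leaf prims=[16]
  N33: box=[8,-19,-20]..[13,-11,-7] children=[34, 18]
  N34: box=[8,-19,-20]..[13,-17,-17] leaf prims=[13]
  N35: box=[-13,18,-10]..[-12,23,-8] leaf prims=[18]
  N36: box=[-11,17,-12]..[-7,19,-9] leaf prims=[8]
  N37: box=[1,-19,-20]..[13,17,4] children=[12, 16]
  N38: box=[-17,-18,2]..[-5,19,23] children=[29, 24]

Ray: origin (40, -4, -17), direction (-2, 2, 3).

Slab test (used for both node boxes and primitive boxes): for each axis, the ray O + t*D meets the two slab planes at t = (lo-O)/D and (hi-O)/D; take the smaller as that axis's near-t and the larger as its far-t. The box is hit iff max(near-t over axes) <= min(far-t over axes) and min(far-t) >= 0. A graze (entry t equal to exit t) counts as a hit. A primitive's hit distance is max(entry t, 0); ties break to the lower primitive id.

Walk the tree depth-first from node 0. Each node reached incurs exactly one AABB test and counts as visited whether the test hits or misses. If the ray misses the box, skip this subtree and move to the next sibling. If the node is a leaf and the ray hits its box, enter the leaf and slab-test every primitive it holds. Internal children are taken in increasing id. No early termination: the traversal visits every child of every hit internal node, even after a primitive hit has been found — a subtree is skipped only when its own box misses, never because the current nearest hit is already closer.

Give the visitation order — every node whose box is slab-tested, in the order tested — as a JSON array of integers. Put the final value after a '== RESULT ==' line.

Traverse from the root:
N0 x:[8,30] y:[-15/2,27/2] z:[-1,40/3] -> hit [8,40/3], descend [10, 21]
  N10 x:[8,39/2] y:[-15/2,21/2] z:[-1,37/3] -> hit [8,21/2], descend [20, 37]
    N20 x:[8,27/2] y:[-6,10] z:[7,37/3] -> hit [8,10], descend [3, 13]
      N3 x:[11,27/2] y:[9/2,10] z:[7,37/3] -> miss, prune
      N13 x:[8,11] y:[-6,-5] z:[22/3,28/3] -> miss, prune
    N37 x:[27/2,39/2] y:[-15/2,21/2] z:[-1,7] -> miss, prune
  N21 x:[45/2,30] y:[-7,27/2] z:[1,40/3] -> miss, prune

Summary -> nodes [0, 10, 20, 3, 13, 37, 21]; box-tests=7; leaf-entries=0; first=miss

== RESULT ==
[0, 10, 20, 3, 13, 37, 21]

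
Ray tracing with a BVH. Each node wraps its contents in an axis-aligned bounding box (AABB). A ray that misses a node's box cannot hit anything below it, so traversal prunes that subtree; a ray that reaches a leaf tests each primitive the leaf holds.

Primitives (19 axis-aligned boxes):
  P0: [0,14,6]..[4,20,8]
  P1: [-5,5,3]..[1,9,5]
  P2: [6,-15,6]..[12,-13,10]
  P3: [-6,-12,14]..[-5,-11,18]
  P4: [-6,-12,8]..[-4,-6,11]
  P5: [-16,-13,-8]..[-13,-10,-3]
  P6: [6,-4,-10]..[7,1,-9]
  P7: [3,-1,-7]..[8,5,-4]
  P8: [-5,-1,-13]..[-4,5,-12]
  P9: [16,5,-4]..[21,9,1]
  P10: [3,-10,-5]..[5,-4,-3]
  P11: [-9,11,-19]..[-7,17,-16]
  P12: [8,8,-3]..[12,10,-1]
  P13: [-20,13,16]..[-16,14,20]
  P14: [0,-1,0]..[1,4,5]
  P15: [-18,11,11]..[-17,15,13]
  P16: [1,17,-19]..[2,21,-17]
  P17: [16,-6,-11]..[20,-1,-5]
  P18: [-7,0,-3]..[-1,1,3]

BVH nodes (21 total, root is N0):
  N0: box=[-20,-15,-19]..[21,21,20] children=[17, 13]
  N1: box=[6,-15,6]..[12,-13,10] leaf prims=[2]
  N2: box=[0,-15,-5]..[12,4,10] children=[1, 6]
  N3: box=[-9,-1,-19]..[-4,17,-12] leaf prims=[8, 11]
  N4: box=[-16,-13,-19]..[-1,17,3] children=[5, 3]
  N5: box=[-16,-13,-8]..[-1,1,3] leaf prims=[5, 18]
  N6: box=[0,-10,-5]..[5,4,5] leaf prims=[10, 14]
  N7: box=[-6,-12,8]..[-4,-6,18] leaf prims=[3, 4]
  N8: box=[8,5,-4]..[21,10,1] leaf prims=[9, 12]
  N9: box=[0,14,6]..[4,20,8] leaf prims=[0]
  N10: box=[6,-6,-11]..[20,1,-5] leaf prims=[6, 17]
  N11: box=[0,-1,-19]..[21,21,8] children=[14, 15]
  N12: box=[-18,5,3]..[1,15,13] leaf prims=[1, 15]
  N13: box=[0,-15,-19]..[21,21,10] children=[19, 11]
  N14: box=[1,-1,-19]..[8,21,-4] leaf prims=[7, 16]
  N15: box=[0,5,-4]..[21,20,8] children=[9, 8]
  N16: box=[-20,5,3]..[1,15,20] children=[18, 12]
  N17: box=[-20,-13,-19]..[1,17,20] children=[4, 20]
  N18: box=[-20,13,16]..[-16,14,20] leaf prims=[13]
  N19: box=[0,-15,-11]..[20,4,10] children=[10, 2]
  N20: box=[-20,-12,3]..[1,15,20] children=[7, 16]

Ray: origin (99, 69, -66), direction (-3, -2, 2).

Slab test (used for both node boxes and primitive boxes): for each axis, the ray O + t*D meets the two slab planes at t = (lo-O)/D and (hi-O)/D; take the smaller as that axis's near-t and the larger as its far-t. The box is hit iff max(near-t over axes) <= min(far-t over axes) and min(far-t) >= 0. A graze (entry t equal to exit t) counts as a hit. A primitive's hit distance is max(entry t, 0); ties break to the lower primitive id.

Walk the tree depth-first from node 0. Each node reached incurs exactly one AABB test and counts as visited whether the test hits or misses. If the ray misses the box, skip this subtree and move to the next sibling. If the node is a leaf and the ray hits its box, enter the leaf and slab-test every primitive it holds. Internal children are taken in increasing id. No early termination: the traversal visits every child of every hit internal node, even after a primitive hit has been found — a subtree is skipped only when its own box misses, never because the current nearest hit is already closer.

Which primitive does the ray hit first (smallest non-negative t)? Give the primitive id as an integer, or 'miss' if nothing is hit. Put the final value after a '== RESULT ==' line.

Walk:
N0 x:[26,119/3] y:[24,42] z:[47/2,43] -> hit [26,119/3], descend [13, 17]
  N13 x:[26,33] y:[24,42] z:[47/2,38] -> hit [26,33], descend [11, 19]
    N11 x:[26,33] y:[24,35] z:[47/2,37] -> hit [26,33], descend [14, 15]
      N14 x:[91/3,98/3] y:[24,35] z:[47/2,31] -> hit [91/3,31] leaf, test {P7(miss), P16(miss)}
      N15 x:[26,33] y:[49/2,32] z:[31,37] -> hit [31,32], descend [8, 9]
        N8 x:[26,91/3] y:[59/2,32] z:[31,67/2] -> miss, prune
        N9 x:[95/3,33] y:[49/2,55/2] z:[36,37] -> miss, prune
    N19 x:[79/3,33] y:[65/2,42] z:[55/2,38] -> hit [65/2,33], descend [2, 10]
      N2 x:[29,33] y:[65/2,42] z:[61/2,38] -> hit [65/2,33], descend [1, 6]
        N1 x:[29,31] y:[41,42] z:[36,38] -> miss, prune
        N6 x:[94/3,33] y:[65/2,79/2] z:[61/2,71/2] -> hit [65/2,33] leaf, test {P10(miss), P14@t=33}
      N10 x:[79/3,31] y:[34,75/2] z:[55/2,61/2] -> miss, prune
  N17 x:[98/3,119/3] y:[26,41] z:[47/2,43] -> hit [98/3,119/3], descend [4, 20]
    N4 x:[100/3,115/3] y:[26,41] z:[47/2,69/2] -> hit [100/3,69/2], descend [3, 5]
      N3 x:[103/3,36] y:[26,35] z:[47/2,27] -> miss, prune
      N5 x:[100/3,115/3] y:[34,41] z:[29,69/2] -> hit [34,69/2] leaf, test {P5(miss), P18@t=34}
    N20 x:[98/3,119/3] y:[27,81/2] z:[69/2,43] -> hit [69/2,119/3], descend [7, 16]
      N7 x:[103/3,35] y:[75/2,81/2] z:[37,42] -> miss, prune
      N16 x:[98/3,119/3] y:[27,32] z:[69/2,43] -> miss, prune

Summary -> nodes [0, 13, 11, 14, 15, 8, 9, 19, 2, 1, 6, 10, 17, 4, 3, 5, 20, 7, 16]; box-tests=19; leaf-entries=3; first=P14

== RESULT ==
14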